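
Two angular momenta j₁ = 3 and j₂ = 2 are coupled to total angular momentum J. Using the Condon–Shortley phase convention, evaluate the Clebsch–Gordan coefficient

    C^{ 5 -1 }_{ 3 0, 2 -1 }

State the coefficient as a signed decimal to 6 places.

j₁+j₂−J=0  J+j₁−j₂=6  J−j₁+j₂=4  j₁+j₂+J+1=11
(j₁±m₁, j₂±m₂, J±M) = (3,3,1,3,4,6)
P² = 124416/7
sum k=0..0:
  [0] +1/216 = 1/216
S = 1/216
C² = P²·S² = 8/21 ; C = +0.617213

+√(8/21) ≈ +0.617213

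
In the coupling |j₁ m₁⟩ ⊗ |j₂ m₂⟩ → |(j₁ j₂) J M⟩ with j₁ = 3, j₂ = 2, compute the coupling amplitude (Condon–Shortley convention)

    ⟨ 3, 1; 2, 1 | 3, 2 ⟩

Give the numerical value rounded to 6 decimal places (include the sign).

−√(1/4) = -0.500000

triangle: 2!×4!×2!/9! = 96/362880
(j±m)!: 4!×2!×3!×1!×5!×1! = 34560
prefactor² = (2J+1)×Δ×N² = 64
  k=1: −1/(1!×1!×1!×2!×3!×0!) = -1/12
  k=2: +1/(2!×0!×0!×1!×4!×1!) = 1/48
Σ = -1/16  ⇒  CG² = 64×(-1/16)² = 1/4
CG = −√(1/4) = -0.500000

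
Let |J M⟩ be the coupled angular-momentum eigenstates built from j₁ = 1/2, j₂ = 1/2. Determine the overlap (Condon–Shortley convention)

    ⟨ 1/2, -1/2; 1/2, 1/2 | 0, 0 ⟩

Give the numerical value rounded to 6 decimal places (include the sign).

-0.707107

√[1·1!0!0!/2! · 0!1!1!0!0!0!] = √(1/2)
  +(−1)^1/∏(1,0,0,0,0,0)! = -1  (running -1)
⟨..|..⟩ = √(1/2)·(-1) = -0.707107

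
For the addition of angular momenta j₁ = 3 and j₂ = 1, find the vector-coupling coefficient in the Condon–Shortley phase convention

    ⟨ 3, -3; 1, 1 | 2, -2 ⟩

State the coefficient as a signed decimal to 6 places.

√[5·2!4!0!/7! · 0!6!2!0!0!4!] = √(11520/7)
  +(−1)^2/∏(2,0,4,0,0,0)! = 1/48  (running 1/48)
⟨..|..⟩ = √(11520/7)·(1/48) = +0.845154

+0.845154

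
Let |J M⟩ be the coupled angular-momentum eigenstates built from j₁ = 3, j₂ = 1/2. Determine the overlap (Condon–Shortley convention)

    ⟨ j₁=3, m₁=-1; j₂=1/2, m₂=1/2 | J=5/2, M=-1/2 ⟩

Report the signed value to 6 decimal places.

√[6·1!5!0!/7! · 2!4!1!0!2!3!] = √(576/7)
  +(−1)^1/∏(1,0,3,0,2,0)! = -1/12  (running -1/12)
⟨..|..⟩ = √(576/7)·(-1/12) = -0.755929

-0.755929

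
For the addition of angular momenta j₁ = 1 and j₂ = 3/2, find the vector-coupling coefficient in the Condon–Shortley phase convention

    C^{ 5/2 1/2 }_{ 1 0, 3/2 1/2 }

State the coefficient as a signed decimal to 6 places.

triangle: 0!×2!×3!/6! = 12/720
(j±m)!: 1!×1!×2!×1!×3!×2! = 24
prefactor² = (2J+1)×Δ×N² = 12/5
  k=0: +1/(0!×0!×1!×2!×1!×1!) = 1/2
Σ = 1/2  ⇒  CG² = 12/5×1/2² = 3/5
CG = +√(3/5) = +0.774597

+0.774597  (= +√(3/5))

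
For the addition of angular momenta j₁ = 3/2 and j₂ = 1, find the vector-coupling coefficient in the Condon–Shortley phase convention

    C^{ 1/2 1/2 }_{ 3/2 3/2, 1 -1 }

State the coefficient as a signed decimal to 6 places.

j₁+j₂−J=2  J+j₁−j₂=1  J−j₁+j₂=0  j₁+j₂+J+1=4
(j₁±m₁, j₂±m₂, J±M) = (3,0,0,2,1,0)
P² = 2
sum k=0..0:
  [0] +1/2 = 1/2
S = 1/2
C² = P²·S² = 1/2 ; C = +0.707107

+√(1/2) = +0.707107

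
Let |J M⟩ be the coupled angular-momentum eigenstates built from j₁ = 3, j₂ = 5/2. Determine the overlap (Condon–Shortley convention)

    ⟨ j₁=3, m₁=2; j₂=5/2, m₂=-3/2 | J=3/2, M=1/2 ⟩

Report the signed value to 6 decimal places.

j₁+j₂−J=4  J+j₁−j₂=2  J−j₁+j₂=1  j₁+j₂+J+1=8
(j₁±m₁, j₂±m₂, J±M) = (5,1,1,4,2,1)
P² = 192/7
sum k=0..1:
  [0] +1/24 = 1/24
  [1] −1/12 = -1/12
S = -1/24
C² = P²·S² = 1/21 ; C = -0.218218

-0.218218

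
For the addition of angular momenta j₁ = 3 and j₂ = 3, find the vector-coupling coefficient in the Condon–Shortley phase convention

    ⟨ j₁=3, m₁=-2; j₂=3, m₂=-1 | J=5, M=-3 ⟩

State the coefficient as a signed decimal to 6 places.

j₁+j₂−J=1  J+j₁−j₂=5  J−j₁+j₂=5  j₁+j₂+J+1=12
(j₁±m₁, j₂±m₂, J±M) = (1,5,2,4,2,8)
P² = 153600
sum k=0..1:
  [0] +1/1440 = 1/1440
  [1] −1/576 = -1/576
S = -1/960
C² = P²·S² = 1/6 ; C = -0.408248

−√(1/6) = -0.408248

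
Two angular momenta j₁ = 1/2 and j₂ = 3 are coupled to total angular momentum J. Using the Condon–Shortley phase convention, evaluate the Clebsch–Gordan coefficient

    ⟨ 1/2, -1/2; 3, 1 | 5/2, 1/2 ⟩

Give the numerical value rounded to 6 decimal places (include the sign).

j₁+j₂−J=1  J+j₁−j₂=0  J−j₁+j₂=5  j₁+j₂+J+1=7
(j₁±m₁, j₂±m₂, J±M) = (0,1,4,2,3,2)
P² = 576/7
sum k=1..1:
  [1] −1/12 = -1/12
S = -1/12
C² = P²·S² = 4/7 ; C = -0.755929

-0.755929  (= −√(4/7))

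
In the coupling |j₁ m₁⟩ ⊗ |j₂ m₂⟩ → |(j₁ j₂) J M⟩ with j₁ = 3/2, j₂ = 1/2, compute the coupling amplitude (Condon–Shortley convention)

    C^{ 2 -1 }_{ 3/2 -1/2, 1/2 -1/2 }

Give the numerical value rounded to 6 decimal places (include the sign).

+√(3/4) = +0.866025

√[5·0!3!1!/5! · 1!2!0!1!1!3!] = √(3)
  +(−1)^0/∏(0,0,2,0,1,1)! = 1/2  (running 1/2)
⟨..|..⟩ = √(3)·(1/2) = +0.866025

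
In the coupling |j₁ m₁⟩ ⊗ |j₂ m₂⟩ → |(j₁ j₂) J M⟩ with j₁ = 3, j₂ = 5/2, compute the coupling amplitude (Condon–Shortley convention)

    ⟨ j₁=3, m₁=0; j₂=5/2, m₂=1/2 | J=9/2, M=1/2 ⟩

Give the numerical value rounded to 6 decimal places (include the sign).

−√(10/231) ≈ -0.208063

triangle: 1!×5!×4!/11! = 2880/39916800
(j±m)!: 3!×3!×3!×2!×5!×4! = 1244160
prefactor² = (2J+1)×Δ×N² = 69120/77
  k=0: +1/(0!×1!×3!×3!×2!×1!) = 1/72
  k=1: −1/(1!×0!×2!×2!×3!×2!) = -1/48
Σ = -1/144  ⇒  CG² = 69120/77×(-1/144)² = 10/231
CG = −√(10/231) = -0.208063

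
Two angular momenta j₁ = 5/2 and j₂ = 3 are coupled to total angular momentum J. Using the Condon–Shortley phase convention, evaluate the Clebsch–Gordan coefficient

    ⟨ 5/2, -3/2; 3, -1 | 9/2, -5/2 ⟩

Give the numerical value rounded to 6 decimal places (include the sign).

√[10·1!4!5!/11! · 1!4!2!4!2!7!] = √(92160/11)
  +(−1)^0/∏(0,1,4,2,0,3)! = 1/288  (running 1/288)
  +(−1)^1/∏(1,0,3,1,1,4)! = -1/144  (running -1/288)
⟨..|..⟩ = √(92160/11)·(-1/288) = -0.317821

−√(10/99) ≈ -0.317821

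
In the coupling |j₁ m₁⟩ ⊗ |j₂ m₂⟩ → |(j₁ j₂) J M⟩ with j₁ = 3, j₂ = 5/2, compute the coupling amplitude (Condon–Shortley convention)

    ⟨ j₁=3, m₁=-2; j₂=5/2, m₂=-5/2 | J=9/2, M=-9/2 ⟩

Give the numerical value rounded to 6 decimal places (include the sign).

+0.674200  (= +√(5/11))

√[10·1!5!4!/11! · 1!5!0!5!0!9!] = √(41472000/11)
  +(−1)^0/∏(0,1,5,0,0,4)! = 1/2880  (running 1/2880)
⟨..|..⟩ = √(41472000/11)·(1/2880) = +0.674200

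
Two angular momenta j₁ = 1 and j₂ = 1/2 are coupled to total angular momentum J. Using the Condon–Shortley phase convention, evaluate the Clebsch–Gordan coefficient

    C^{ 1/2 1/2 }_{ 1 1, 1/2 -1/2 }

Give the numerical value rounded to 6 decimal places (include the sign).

j₁+j₂−J=1  J+j₁−j₂=1  J−j₁+j₂=0  j₁+j₂+J+1=3
(j₁±m₁, j₂±m₂, J±M) = (2,0,0,1,1,0)
P² = 2/3
sum k=0..0:
  [0] +1/1 = 1
S = 1
C² = P²·S² = 2/3 ; C = +0.816497

+0.816497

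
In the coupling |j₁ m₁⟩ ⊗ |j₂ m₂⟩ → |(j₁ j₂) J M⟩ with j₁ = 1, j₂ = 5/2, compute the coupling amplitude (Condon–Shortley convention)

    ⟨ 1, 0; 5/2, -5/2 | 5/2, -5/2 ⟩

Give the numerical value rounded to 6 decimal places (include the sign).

+√(5/7) = +0.845154

triangle: 1!*1!*4!/7! = 24/5040
(j±m)!: 1!*1!*0!*5!*0!*5! = 14400
prefactor² = (2J+1)*Δ*N² = 2880/7
  k=0: +1/(0!*1!*1!*0!*0!*4!) = 1/24
Σ = 1/24  ⇒  CG² = 2880/7*1/24² = 5/7
CG = +√(5/7) = +0.845154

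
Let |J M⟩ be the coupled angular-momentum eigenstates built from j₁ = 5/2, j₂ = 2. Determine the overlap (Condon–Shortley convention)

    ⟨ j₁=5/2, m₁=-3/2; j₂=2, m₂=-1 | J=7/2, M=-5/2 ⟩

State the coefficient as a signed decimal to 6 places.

triangle: 1!·4!·3!/9! = 144/362880
(j±m)!: 1!·4!·1!·3!·1!·6! = 103680
prefactor² = (2J+1)·Δ·N² = 2304/7
  k=0: +1/(0!·1!·4!·1!·0!·2!) = 1/48
  k=1: −1/(1!·0!·3!·0!·1!·3!) = -1/36
Σ = -1/144  ⇒  CG² = 2304/7·(-1/144)² = 1/63
CG = −√(1/63) = -0.125988

−√(1/63) = -0.125988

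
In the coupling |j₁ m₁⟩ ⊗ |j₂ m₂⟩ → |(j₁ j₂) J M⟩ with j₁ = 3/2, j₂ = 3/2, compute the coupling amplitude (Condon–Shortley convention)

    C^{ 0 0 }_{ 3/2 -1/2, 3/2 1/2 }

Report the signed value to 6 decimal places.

+0.500000  (= +√(1/4))

√[1·3!0!0!/4! · 1!2!2!1!0!0!] = √(1)
  +(−1)^2/∏(2,1,0,0,0,0)! = 1/2  (running 1/2)
⟨..|..⟩ = √(1)·(1/2) = +0.500000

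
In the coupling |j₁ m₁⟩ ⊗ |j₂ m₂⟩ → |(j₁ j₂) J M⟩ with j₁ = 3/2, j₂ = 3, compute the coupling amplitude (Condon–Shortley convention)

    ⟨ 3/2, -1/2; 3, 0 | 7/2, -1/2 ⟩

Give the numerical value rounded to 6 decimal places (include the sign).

j₁+j₂−J=1  J+j₁−j₂=2  J−j₁+j₂=5  j₁+j₂+J+1=9
(j₁±m₁, j₂±m₂, J±M) = (1,2,3,3,3,4)
P² = 384/7
sum k=0..1:
  [0] +1/24 = 1/24
  [1] −1/12 = -1/12
S = -1/24
C² = P²·S² = 2/21 ; C = -0.308607

-0.308607  (= −√(2/21))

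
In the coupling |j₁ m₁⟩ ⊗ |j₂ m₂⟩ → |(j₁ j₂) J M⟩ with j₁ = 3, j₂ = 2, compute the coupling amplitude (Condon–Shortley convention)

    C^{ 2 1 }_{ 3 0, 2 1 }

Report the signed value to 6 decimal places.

+√(2/7) ≈ +0.534522

j₁+j₂−J=3  J+j₁−j₂=3  J−j₁+j₂=1  j₁+j₂+J+1=8
(j₁±m₁, j₂±m₂, J±M) = (3,3,3,1,3,1)
P² = 81/14
sum k=2..3:
  [2] +1/4 = 1/4
  [3] −1/36 = -1/36
S = 2/9
C² = P²·S² = 2/7 ; C = +0.534522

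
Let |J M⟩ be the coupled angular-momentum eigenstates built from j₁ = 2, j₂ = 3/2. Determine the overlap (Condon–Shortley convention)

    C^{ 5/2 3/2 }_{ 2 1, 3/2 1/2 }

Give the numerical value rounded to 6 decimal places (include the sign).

√[6·1!3!2!/7! · 3!1!2!1!4!1!] = √(144/35)
  +(−1)^0/∏(0,1,1,2,2,0)! = 1/4  (running 1/4)
  +(−1)^1/∏(1,0,0,1,3,1)! = -1/6  (running 1/12)
⟨..|..⟩ = √(144/35)·(1/12) = +0.169031

+0.169031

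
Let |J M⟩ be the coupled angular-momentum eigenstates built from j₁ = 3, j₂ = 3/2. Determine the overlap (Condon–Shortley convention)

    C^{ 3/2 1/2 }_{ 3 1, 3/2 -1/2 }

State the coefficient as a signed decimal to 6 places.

j₁+j₂−J=3  J+j₁−j₂=3  J−j₁+j₂=0  j₁+j₂+J+1=7
(j₁±m₁, j₂±m₂, J±M) = (4,2,1,2,2,1)
P² = 192/35
sum k=1..1:
  [1] −1/4 = -1/4
S = -1/4
C² = P²·S² = 12/35 ; C = -0.585540

−√(12/35) ≈ -0.585540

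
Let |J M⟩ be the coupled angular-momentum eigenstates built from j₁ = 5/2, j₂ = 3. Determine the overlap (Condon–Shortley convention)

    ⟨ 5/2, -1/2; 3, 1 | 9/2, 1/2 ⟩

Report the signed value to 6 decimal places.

j₁+j₂−J=1  J+j₁−j₂=4  J−j₁+j₂=5  j₁+j₂+J+1=11
(j₁±m₁, j₂±m₂, J±M) = (2,3,4,2,5,4)
P² = 92160/77
sum k=0..1:
  [0] +1/144 = 1/144
  [1] −1/48 = -1/48
S = -1/72
C² = P²·S² = 160/693 ; C = -0.480500

−√(160/693) ≈ -0.480500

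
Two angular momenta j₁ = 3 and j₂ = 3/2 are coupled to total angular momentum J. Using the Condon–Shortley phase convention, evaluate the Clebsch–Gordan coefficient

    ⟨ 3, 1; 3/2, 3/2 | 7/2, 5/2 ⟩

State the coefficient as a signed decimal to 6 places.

−√(10/21) ≈ -0.690066

j₁+j₂−J=1  J+j₁−j₂=5  J−j₁+j₂=2  j₁+j₂+J+1=9
(j₁±m₁, j₂±m₂, J±M) = (4,2,3,0,6,1)
P² = 7680/7
sum k=1..1:
  [1] −1/48 = -1/48
S = -1/48
C² = P²·S² = 10/21 ; C = -0.690066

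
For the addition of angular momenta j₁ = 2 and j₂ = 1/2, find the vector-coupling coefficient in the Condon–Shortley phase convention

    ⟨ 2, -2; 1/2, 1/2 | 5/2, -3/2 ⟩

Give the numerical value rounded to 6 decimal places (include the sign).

+0.447214

√[6·0!4!1!/6! · 0!4!1!0!1!4!] = √(576/5)
  +(−1)^0/∏(0,0,4,1,0,0)! = 1/24  (running 1/24)
⟨..|..⟩ = √(576/5)·(1/24) = +0.447214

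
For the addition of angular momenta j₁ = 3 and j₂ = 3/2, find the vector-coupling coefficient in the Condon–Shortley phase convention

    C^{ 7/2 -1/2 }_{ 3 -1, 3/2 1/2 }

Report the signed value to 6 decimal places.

j₁+j₂−J=1  J+j₁−j₂=5  J−j₁+j₂=2  j₁+j₂+J+1=9
(j₁±m₁, j₂±m₂, J±M) = (2,4,2,1,3,4)
P² = 512/7
sum k=0..1:
  [0] +1/48 = 1/48
  [1] −1/12 = -1/12
S = -1/16
C² = P²·S² = 2/7 ; C = -0.534522

−√(2/7) = -0.534522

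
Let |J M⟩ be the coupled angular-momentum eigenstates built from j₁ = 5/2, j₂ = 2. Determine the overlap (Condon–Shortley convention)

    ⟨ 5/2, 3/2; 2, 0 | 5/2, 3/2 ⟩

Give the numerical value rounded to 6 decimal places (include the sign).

√[6·2!3!2!/8! · 4!1!2!2!4!1!] = √(288/35)
  +(−1)^0/∏(0,2,1,2,2,0)! = 1/8  (running 1/8)
  +(−1)^1/∏(1,1,0,1,3,1)! = -1/6  (running -1/24)
⟨..|..⟩ = √(288/35)·(-1/24) = -0.119523

-0.119523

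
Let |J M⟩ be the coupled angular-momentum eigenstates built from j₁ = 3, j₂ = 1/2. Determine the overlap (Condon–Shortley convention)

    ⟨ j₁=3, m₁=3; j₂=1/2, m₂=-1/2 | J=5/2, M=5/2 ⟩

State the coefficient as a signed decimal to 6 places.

+0.925820  (= +√(6/7))

√[6·1!5!0!/7! · 6!0!0!1!5!0!] = √(86400/7)
  +(−1)^0/∏(0,1,0,0,5,0)! = 1/120  (running 1/120)
⟨..|..⟩ = √(86400/7)·(1/120) = +0.925820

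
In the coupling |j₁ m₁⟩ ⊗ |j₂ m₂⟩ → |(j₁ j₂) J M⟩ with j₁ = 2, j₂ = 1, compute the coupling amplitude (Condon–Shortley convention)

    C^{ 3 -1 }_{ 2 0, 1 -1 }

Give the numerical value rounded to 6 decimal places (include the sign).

j₁+j₂−J=0  J+j₁−j₂=4  J−j₁+j₂=2  j₁+j₂+J+1=7
(j₁±m₁, j₂±m₂, J±M) = (2,2,0,2,2,4)
P² = 128/5
sum k=0..0:
  [0] +1/8 = 1/8
S = 1/8
C² = P²·S² = 2/5 ; C = +0.632456

+0.632456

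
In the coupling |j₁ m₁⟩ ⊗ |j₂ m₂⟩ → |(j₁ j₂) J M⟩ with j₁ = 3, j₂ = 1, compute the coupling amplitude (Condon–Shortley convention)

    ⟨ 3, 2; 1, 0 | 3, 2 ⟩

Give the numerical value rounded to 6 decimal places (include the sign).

+0.577350  (= +√(1/3))

triangle: 1!*5!*1!/8! = 120/40320
(j±m)!: 5!*1!*1!*1!*5!*1! = 14400
prefactor² = (2J+1)*Δ*N² = 300
  k=0: +1/(0!*1!*1!*1!*4!*0!) = 1/24
  k=1: −1/(1!*0!*0!*0!*5!*1!) = -1/120
Σ = 1/30  ⇒  CG² = 300*1/30² = 1/3
CG = +√(1/3) = +0.577350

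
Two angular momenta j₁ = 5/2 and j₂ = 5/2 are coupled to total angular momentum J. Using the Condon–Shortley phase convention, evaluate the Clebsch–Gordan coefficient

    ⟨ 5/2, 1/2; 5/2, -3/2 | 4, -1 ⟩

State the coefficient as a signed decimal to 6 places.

+√(5/14) ≈ +0.597614

triangle: 1!×4!×4!/10! = 576/3628800
(j±m)!: 3!×2!×1!×4!×3!×5! = 207360
prefactor² = (2J+1)×Δ×N² = 10368/35
  k=0: +1/(0!×1!×2!×1!×2!×3!) = 1/24
  k=1: −1/(1!×0!×1!×0!×3!×4!) = -1/144
Σ = 5/144  ⇒  CG² = 10368/35×5/144² = 5/14
CG = +√(5/14) = +0.597614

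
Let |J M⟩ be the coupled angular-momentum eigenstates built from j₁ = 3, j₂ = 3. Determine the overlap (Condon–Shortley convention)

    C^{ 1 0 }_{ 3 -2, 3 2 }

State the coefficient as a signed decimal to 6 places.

+0.377964

j₁+j₂−J=5  J+j₁−j₂=1  J−j₁+j₂=1  j₁+j₂+J+1=8
(j₁±m₁, j₂±m₂, J±M) = (1,5,5,1,1,1)
P² = 900/7
sum k=4..5:
  [4] +1/24 = 1/24
  [5] −1/120 = -1/120
S = 1/30
C² = P²·S² = 1/7 ; C = +0.377964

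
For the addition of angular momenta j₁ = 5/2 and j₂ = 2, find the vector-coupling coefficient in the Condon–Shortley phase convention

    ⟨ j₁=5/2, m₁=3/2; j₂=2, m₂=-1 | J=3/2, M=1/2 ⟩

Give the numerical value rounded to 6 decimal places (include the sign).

-0.138013

j₁+j₂−J=3  J+j₁−j₂=2  J−j₁+j₂=1  j₁+j₂+J+1=7
(j₁±m₁, j₂±m₂, J±M) = (4,1,1,3,2,1)
P² = 96/35
sum k=0..1:
  [0] +1/6 = 1/6
  [1] −1/4 = -1/4
S = -1/12
C² = P²·S² = 2/105 ; C = -0.138013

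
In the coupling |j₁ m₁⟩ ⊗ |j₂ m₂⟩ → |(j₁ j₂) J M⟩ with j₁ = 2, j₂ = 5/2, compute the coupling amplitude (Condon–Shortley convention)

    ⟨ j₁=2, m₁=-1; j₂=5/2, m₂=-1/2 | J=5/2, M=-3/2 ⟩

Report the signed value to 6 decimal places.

-0.414039  (= −√(6/35))

√[6·2!2!3!/8! · 1!3!2!3!1!4!] = √(216/35)
  +(−1)^1/∏(1,1,2,1,0,2)! = -1/4  (running -1/4)
  +(−1)^2/∏(2,0,1,0,1,3)! = 1/12  (running -1/6)
⟨..|..⟩ = √(216/35)·(-1/6) = -0.414039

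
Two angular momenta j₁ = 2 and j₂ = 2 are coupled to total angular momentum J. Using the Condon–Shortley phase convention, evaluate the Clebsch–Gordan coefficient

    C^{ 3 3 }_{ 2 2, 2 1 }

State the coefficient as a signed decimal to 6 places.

+√(1/2) ≈ +0.707107

j₁+j₂−J=1  J+j₁−j₂=3  J−j₁+j₂=3  j₁+j₂+J+1=8
(j₁±m₁, j₂±m₂, J±M) = (4,0,3,1,6,0)
P² = 648
sum k=0..0:
  [0] +1/36 = 1/36
S = 1/36
C² = P²·S² = 1/2 ; C = +0.707107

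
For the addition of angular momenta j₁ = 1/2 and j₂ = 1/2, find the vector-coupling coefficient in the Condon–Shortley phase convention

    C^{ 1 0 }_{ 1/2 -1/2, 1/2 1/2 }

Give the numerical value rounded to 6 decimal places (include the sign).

+0.707107  (= +√(1/2))

√[3·0!1!1!/3! · 0!1!1!0!1!1!] = √(1/2)
  +(−1)^0/∏(0,0,1,1,0,0)! = 1  (running 1)
⟨..|..⟩ = √(1/2)·(1) = +0.707107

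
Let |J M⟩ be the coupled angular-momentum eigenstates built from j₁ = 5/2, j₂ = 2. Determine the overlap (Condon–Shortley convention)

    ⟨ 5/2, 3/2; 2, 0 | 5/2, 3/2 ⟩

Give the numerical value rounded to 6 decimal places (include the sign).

√[6·2!3!2!/8! · 4!1!2!2!4!1!] = √(288/35)
  +(−1)^0/∏(0,2,1,2,2,0)! = 1/8  (running 1/8)
  +(−1)^1/∏(1,1,0,1,3,1)! = -1/6  (running -1/24)
⟨..|..⟩ = √(288/35)·(-1/24) = -0.119523

−√(1/70) = -0.119523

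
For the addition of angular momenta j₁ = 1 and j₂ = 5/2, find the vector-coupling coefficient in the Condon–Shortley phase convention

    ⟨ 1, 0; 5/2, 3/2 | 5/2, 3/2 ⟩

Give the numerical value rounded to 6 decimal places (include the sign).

j₁+j₂−J=1  J+j₁−j₂=1  J−j₁+j₂=4  j₁+j₂+J+1=7
(j₁±m₁, j₂±m₂, J±M) = (1,1,4,1,4,1)
P² = 576/35
sum k=0..1:
  [0] +1/24 = 1/24
  [1] −1/6 = -1/6
S = -1/8
C² = P²·S² = 9/35 ; C = -0.507093

−√(9/35) = -0.507093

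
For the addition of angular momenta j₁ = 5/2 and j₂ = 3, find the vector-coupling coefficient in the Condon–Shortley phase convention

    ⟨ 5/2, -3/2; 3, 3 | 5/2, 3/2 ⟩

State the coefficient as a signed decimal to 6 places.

√[6·3!2!3!/9! · 1!4!6!0!4!1!] = √(3456/7)
  +(−1)^3/∏(3,0,1,3,1,0)! = -1/36  (running -1/36)
⟨..|..⟩ = √(3456/7)·(-1/36) = -0.617213

−√(8/21) ≈ -0.617213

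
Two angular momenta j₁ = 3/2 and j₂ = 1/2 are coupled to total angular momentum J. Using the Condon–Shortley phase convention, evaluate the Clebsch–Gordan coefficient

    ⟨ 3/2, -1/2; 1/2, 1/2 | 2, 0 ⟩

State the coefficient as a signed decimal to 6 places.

triangle: 0!·3!·1!/5! = 6/120
(j±m)!: 1!·2!·1!·0!·2!·2! = 8
prefactor² = (2J+1)·Δ·N² = 2
  k=0: +1/(0!·0!·2!·1!·1!·0!) = 1/2
Σ = 1/2  ⇒  CG² = 2·1/2² = 1/2
CG = +√(1/2) = +0.707107

+√(1/2) = +0.707107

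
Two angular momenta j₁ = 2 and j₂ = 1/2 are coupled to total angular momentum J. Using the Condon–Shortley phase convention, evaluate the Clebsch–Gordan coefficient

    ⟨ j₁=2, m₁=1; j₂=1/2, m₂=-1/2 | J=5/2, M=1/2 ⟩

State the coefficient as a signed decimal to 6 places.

√[6·0!4!1!/6! · 3!1!0!1!3!2!] = √(72/5)
  +(−1)^0/∏(0,0,1,0,3,1)! = 1/6  (running 1/6)
⟨..|..⟩ = √(72/5)·(1/6) = +0.632456

+√(2/5) ≈ +0.632456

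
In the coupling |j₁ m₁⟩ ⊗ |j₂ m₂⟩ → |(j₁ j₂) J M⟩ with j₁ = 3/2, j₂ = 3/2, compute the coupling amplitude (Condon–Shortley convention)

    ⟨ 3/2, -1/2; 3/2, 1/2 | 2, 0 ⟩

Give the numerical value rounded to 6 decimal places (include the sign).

-0.500000  (= −√(1/4))

triangle: 1!×2!×2!/6! = 4/720
(j±m)!: 1!×2!×2!×1!×2!×2! = 16
prefactor² = (2J+1)×Δ×N² = 4/9
  k=0: +1/(0!×1!×2!×2!×0!×0!) = 1/4
  k=1: −1/(1!×0!×1!×1!×1!×1!) = -1
Σ = -3/4  ⇒  CG² = 4/9×(-3/4)² = 1/4
CG = −√(1/4) = -0.500000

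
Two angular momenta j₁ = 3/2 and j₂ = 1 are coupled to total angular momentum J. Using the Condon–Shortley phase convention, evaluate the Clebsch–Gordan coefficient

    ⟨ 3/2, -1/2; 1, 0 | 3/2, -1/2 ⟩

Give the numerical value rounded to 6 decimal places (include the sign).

−√(1/15) ≈ -0.258199

j₁+j₂−J=1  J+j₁−j₂=2  J−j₁+j₂=1  j₁+j₂+J+1=5
(j₁±m₁, j₂±m₂, J±M) = (1,2,1,1,1,2)
P² = 4/15
sum k=0..1:
  [0] +1/2 = 1/2
  [1] −1/1 = -1
S = -1/2
C² = P²·S² = 1/15 ; C = -0.258199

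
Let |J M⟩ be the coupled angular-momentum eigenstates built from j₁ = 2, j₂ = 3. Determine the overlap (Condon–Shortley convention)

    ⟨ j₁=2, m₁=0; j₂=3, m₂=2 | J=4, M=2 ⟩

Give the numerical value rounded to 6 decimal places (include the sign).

triangle: 1!×3!×5!/10! = 720/3628800
(j±m)!: 2!×2!×5!×1!×6!×2! = 691200
prefactor² = (2J+1)×Δ×N² = 8640/7
  k=0: +1/(0!×1!×2!×5!×1!×0!) = 1/240
  k=1: −1/(1!×0!×1!×4!×2!×1!) = -1/48
Σ = -1/60  ⇒  CG² = 8640/7×(-1/60)² = 12/35
CG = −√(12/35) = -0.585540

-0.585540  (= −√(12/35))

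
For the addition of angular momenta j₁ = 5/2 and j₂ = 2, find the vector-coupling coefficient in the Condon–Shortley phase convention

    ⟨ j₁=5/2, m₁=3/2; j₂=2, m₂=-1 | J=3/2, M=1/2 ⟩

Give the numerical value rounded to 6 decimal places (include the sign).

−√(2/105) = -0.138013

√[4·3!2!1!/7! · 4!1!1!3!2!1!] = √(96/35)
  +(−1)^0/∏(0,3,1,1,1,0)! = 1/6  (running 1/6)
  +(−1)^1/∏(1,2,0,0,2,1)! = -1/4  (running -1/12)
⟨..|..⟩ = √(96/35)·(-1/12) = -0.138013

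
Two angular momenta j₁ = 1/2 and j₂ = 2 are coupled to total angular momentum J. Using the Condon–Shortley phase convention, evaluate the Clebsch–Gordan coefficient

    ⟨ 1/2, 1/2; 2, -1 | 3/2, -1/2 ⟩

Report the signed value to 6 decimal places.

√[4·1!0!3!/5! · 1!0!1!3!1!2!] = √(12/5)
  +(−1)^0/∏(0,1,0,1,0,2)! = 1/2  (running 1/2)
⟨..|..⟩ = √(12/5)·(1/2) = +0.774597

+0.774597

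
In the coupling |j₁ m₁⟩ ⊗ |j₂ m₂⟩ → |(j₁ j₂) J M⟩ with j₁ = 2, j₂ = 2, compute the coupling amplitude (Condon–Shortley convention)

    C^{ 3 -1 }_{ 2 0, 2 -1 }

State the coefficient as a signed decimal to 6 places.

+0.447214  (= +√(1/5))

√[7·1!3!3!/8! · 2!2!1!3!2!4!] = √(36/5)
  +(−1)^0/∏(0,1,2,1,1,2)! = 1/4  (running 1/4)
  +(−1)^1/∏(1,0,1,0,2,3)! = -1/12  (running 1/6)
⟨..|..⟩ = √(36/5)·(1/6) = +0.447214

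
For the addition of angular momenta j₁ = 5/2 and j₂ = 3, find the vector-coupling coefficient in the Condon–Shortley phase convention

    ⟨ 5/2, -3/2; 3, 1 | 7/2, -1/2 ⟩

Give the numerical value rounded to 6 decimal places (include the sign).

j₁+j₂−J=2  J+j₁−j₂=3  J−j₁+j₂=4  j₁+j₂+J+1=10
(j₁±m₁, j₂±m₂, J±M) = (1,4,4,2,3,4)
P² = 18432/175
sum k=1..2:
  [1] −1/36 = -1/36
  [2] +1/16 = 1/16
S = 5/144
C² = P²·S² = 8/63 ; C = +0.356348

+0.356348  (= +√(8/63))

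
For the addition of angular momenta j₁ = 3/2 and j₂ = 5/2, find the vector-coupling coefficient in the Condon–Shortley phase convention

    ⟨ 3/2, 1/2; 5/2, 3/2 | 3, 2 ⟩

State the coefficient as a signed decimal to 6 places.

j₁+j₂−J=1  J+j₁−j₂=2  J−j₁+j₂=4  j₁+j₂+J+1=8
(j₁±m₁, j₂±m₂, J±M) = (2,1,4,1,5,1)
P² = 48
sum k=0..1:
  [0] +1/24 = 1/24
  [1] −1/12 = -1/12
S = -1/24
C² = P²·S² = 1/12 ; C = -0.288675

−√(1/12) = -0.288675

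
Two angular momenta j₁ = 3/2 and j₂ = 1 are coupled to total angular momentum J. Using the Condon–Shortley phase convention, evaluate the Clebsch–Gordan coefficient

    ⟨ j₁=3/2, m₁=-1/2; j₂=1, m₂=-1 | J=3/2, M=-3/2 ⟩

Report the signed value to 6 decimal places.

triangle: 1!*2!*1!/5! = 2/120
(j±m)!: 1!*2!*0!*2!*0!*3! = 24
prefactor² = (2J+1)*Δ*N² = 8/5
  k=0: +1/(0!*1!*2!*0!*0!*1!) = 1/2
Σ = 1/2  ⇒  CG² = 8/5*1/2² = 2/5
CG = +√(2/5) = +0.632456

+√(2/5) = +0.632456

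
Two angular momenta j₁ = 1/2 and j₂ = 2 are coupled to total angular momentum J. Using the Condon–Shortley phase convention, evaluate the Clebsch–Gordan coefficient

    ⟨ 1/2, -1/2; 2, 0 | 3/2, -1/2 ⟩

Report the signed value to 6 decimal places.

j₁+j₂−J=1  J+j₁−j₂=0  J−j₁+j₂=3  j₁+j₂+J+1=5
(j₁±m₁, j₂±m₂, J±M) = (0,1,2,2,1,2)
P² = 8/5
sum k=1..1:
  [1] −1/2 = -1/2
S = -1/2
C² = P²·S² = 2/5 ; C = -0.632456

−√(2/5) = -0.632456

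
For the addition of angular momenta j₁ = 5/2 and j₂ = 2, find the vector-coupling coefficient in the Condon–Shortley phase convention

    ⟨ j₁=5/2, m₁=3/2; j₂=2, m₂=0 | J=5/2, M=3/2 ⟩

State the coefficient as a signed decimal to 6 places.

−√(1/70) = -0.119523

triangle: 2!×3!×2!/8! = 24/40320
(j±m)!: 4!×1!×2!×2!×4!×1! = 2304
prefactor² = (2J+1)×Δ×N² = 288/35
  k=0: +1/(0!×2!×1!×2!×2!×0!) = 1/8
  k=1: −1/(1!×1!×0!×1!×3!×1!) = -1/6
Σ = -1/24  ⇒  CG² = 288/35×(-1/24)² = 1/70
CG = −√(1/70) = -0.119523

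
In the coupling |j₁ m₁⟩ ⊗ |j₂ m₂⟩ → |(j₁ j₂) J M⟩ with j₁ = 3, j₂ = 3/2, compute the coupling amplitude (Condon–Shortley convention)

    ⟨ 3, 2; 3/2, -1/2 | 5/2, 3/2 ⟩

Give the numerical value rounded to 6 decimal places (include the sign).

triangle: 2!·4!·1!/8! = 48/40320
(j±m)!: 5!·1!·1!·2!·4!·1! = 5760
prefactor² = (2J+1)·Δ·N² = 288/7
  k=0: +1/(0!·2!·1!·1!·3!·0!) = 1/12
  k=1: −1/(1!·1!·0!·0!·4!·1!) = -1/24
Σ = 1/24  ⇒  CG² = 288/7·1/24² = 1/14
CG = +√(1/14) = +0.267261

+0.267261  (= +√(1/14))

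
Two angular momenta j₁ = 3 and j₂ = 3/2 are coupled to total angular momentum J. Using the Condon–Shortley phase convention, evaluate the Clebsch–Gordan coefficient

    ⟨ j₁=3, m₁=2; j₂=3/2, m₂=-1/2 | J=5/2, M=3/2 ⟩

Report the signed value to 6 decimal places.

+√(1/14) = +0.267261

j₁+j₂−J=2  J+j₁−j₂=4  J−j₁+j₂=1  j₁+j₂+J+1=8
(j₁±m₁, j₂±m₂, J±M) = (5,1,1,2,4,1)
P² = 288/7
sum k=0..1:
  [0] +1/12 = 1/12
  [1] −1/24 = -1/24
S = 1/24
C² = P²·S² = 1/14 ; C = +0.267261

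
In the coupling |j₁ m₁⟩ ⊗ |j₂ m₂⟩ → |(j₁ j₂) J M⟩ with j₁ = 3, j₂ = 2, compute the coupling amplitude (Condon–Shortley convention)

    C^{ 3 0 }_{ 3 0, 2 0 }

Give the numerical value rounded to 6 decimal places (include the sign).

√[7·2!4!2!/9! · 3!3!2!2!3!3!] = √(48/5)
  +(−1)^0/∏(0,2,3,2,1,0)! = 1/24  (running 1/24)
  +(−1)^1/∏(1,1,2,1,2,1)! = -1/4  (running -5/24)
  +(−1)^2/∏(2,0,1,0,3,2)! = 1/24  (running -1/6)
⟨..|..⟩ = √(48/5)·(-1/6) = -0.516398

-0.516398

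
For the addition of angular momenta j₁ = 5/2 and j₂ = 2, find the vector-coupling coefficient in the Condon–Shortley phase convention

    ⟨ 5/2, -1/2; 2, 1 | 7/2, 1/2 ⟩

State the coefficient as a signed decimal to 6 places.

-0.557773  (= −√(14/45))

√[8·1!4!3!/9! · 2!3!3!1!4!3!] = √(1152/35)
  +(−1)^0/∏(0,1,3,3,1,0)! = 1/36  (running 1/36)
  +(−1)^1/∏(1,0,2,2,2,1)! = -1/8  (running -7/72)
⟨..|..⟩ = √(1152/35)·(-7/72) = -0.557773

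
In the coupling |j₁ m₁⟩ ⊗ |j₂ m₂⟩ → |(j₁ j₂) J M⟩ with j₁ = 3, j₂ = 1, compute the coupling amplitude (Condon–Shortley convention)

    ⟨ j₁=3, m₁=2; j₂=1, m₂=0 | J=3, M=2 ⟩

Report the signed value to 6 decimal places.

+0.577350

triangle: 1!·5!·1!/8! = 120/40320
(j±m)!: 5!·1!·1!·1!·5!·1! = 14400
prefactor² = (2J+1)·Δ·N² = 300
  k=0: +1/(0!·1!·1!·1!·4!·0!) = 1/24
  k=1: −1/(1!·0!·0!·0!·5!·1!) = -1/120
Σ = 1/30  ⇒  CG² = 300·1/30² = 1/3
CG = +√(1/3) = +0.577350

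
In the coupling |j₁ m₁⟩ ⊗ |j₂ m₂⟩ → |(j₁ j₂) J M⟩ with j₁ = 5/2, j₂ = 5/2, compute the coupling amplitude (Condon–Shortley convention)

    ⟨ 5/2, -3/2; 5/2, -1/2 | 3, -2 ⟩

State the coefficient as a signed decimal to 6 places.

j₁+j₂−J=2  J+j₁−j₂=3  J−j₁+j₂=3  j₁+j₂+J+1=9
(j₁±m₁, j₂±m₂, J±M) = (1,4,2,3,1,5)
P² = 48
sum k=1..2:
  [1] −1/12 = -1/12
  [2] +1/24 = 1/24
S = -1/24
C² = P²·S² = 1/12 ; C = -0.288675

-0.288675  (= −√(1/12))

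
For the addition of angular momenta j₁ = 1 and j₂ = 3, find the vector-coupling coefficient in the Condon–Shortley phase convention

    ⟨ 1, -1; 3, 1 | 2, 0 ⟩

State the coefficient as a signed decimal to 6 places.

+√(2/7) ≈ +0.534522

triangle: 2!*0!*4!/7! = 48/5040
(j±m)!: 0!*2!*4!*2!*2!*2! = 384
prefactor² = (2J+1)*Δ*N² = 128/7
  k=2: +1/(2!*0!*0!*2!*0!*2!) = 1/8
Σ = 1/8  ⇒  CG² = 128/7*1/8² = 2/7
CG = +√(2/7) = +0.534522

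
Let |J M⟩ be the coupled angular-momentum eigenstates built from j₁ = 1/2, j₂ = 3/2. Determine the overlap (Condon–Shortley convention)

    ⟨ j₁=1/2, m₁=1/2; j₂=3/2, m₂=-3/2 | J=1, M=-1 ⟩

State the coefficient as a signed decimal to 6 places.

+√(3/4) ≈ +0.866025

√[3·1!0!2!/4! · 1!0!0!3!0!2!] = √(3)
  +(−1)^0/∏(0,1,0,0,0,2)! = 1/2  (running 1/2)
⟨..|..⟩ = √(3)·(1/2) = +0.866025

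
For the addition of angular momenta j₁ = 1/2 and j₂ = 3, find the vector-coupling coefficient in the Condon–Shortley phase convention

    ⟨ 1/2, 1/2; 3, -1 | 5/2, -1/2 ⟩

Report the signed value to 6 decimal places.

+√(4/7) ≈ +0.755929

j₁+j₂−J=1  J+j₁−j₂=0  J−j₁+j₂=5  j₁+j₂+J+1=7
(j₁±m₁, j₂±m₂, J±M) = (1,0,2,4,2,3)
P² = 576/7
sum k=0..0:
  [0] +1/12 = 1/12
S = 1/12
C² = P²·S² = 4/7 ; C = +0.755929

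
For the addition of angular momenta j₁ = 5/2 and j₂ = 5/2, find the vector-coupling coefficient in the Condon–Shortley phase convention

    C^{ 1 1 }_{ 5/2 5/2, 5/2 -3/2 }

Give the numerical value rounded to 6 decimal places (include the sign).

+0.377964

j₁+j₂−J=4  J+j₁−j₂=1  J−j₁+j₂=1  j₁+j₂+J+1=7
(j₁±m₁, j₂±m₂, J±M) = (5,0,1,4,2,0)
P² = 576/7
sum k=0..0:
  [0] +1/24 = 1/24
S = 1/24
C² = P²·S² = 1/7 ; C = +0.377964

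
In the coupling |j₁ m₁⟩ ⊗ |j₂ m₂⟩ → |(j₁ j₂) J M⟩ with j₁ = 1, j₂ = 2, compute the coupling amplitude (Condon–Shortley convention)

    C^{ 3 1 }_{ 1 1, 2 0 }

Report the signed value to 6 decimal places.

j₁+j₂−J=0  J+j₁−j₂=2  J−j₁+j₂=4  j₁+j₂+J+1=7
(j₁±m₁, j₂±m₂, J±M) = (2,0,2,2,4,2)
P² = 128/5
sum k=0..0:
  [0] +1/8 = 1/8
S = 1/8
C² = P²·S² = 2/5 ; C = +0.632456

+√(2/5) ≈ +0.632456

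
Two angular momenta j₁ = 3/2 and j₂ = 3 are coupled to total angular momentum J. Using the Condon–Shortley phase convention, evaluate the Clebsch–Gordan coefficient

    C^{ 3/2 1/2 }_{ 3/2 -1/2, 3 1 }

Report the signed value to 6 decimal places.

+0.585540  (= +√(12/35))

triangle: 3!*0!*3!/7! = 36/5040
(j±m)!: 1!*2!*4!*2!*2!*1! = 192
prefactor² = (2J+1)*Δ*N² = 192/35
  k=2: +1/(2!*1!*0!*2!*0!*1!) = 1/4
Σ = 1/4  ⇒  CG² = 192/35*1/4² = 12/35
CG = +√(12/35) = +0.585540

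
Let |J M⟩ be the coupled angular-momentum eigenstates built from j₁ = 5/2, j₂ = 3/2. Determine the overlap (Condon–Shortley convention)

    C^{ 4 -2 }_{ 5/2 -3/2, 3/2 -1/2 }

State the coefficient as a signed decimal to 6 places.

+√(15/28) ≈ +0.731925

j₁+j₂−J=0  J+j₁−j₂=5  J−j₁+j₂=3  j₁+j₂+J+1=9
(j₁±m₁, j₂±m₂, J±M) = (1,4,1,2,2,6)
P² = 8640/7
sum k=0..0:
  [0] +1/48 = 1/48
S = 1/48
C² = P²·S² = 15/28 ; C = +0.731925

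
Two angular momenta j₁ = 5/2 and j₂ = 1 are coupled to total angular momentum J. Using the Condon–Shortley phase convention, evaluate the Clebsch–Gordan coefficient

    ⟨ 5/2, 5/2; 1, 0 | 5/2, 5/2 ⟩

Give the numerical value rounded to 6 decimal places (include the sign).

+√(5/7) ≈ +0.845154

j₁+j₂−J=1  J+j₁−j₂=4  J−j₁+j₂=1  j₁+j₂+J+1=7
(j₁±m₁, j₂±m₂, J±M) = (5,0,1,1,5,0)
P² = 2880/7
sum k=0..0:
  [0] +1/24 = 1/24
S = 1/24
C² = P²·S² = 5/7 ; C = +0.845154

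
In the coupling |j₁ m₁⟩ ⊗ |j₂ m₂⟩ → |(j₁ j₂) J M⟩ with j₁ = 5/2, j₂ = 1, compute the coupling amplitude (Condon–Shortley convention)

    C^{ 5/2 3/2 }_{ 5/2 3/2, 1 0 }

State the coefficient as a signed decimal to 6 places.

j₁+j₂−J=1  J+j₁−j₂=4  J−j₁+j₂=1  j₁+j₂+J+1=7
(j₁±m₁, j₂±m₂, J±M) = (4,1,1,1,4,1)
P² = 576/35
sum k=0..1:
  [0] +1/6 = 1/6
  [1] −1/24 = -1/24
S = 1/8
C² = P²·S² = 9/35 ; C = +0.507093

+0.507093  (= +√(9/35))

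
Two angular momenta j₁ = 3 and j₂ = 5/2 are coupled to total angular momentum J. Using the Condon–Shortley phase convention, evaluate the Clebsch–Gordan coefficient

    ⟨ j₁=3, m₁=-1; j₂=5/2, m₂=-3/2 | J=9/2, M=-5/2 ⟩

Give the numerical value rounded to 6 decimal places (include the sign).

√[10·1!5!4!/11! · 2!4!1!4!2!7!] = √(92160/11)
  +(−1)^0/∏(0,1,4,1,1,3)! = 1/144  (running 1/144)
  +(−1)^1/∏(1,0,3,0,2,4)! = -1/288  (running 1/288)
⟨..|..⟩ = √(92160/11)·(1/288) = +0.317821

+√(10/99) = +0.317821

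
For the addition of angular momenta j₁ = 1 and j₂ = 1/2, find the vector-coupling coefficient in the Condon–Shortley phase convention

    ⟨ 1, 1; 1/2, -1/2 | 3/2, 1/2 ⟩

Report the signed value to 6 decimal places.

+√(1/3) = +0.577350

j₁+j₂−J=0  J+j₁−j₂=2  J−j₁+j₂=1  j₁+j₂+J+1=4
(j₁±m₁, j₂±m₂, J±M) = (2,0,0,1,2,1)
P² = 4/3
sum k=0..0:
  [0] +1/2 = 1/2
S = 1/2
C² = P²·S² = 1/3 ; C = +0.577350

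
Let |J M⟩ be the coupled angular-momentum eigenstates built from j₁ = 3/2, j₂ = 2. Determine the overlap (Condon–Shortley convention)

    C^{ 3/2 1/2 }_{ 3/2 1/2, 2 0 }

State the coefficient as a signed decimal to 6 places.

-0.447214

j₁+j₂−J=2  J+j₁−j₂=1  J−j₁+j₂=2  j₁+j₂+J+1=6
(j₁±m₁, j₂±m₂, J±M) = (2,1,2,2,2,1)
P² = 16/45
sum k=0..1:
  [0] +1/4 = 1/4
  [1] −1/1 = -1
S = -3/4
C² = P²·S² = 1/5 ; C = -0.447214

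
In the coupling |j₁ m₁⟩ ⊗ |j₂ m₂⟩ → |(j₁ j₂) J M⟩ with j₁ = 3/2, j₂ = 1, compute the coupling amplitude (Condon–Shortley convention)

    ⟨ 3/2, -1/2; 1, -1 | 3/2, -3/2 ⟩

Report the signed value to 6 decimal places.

triangle: 1!×2!×1!/5! = 2/120
(j±m)!: 1!×2!×0!×2!×0!×3! = 24
prefactor² = (2J+1)×Δ×N² = 8/5
  k=0: +1/(0!×1!×2!×0!×0!×1!) = 1/2
Σ = 1/2  ⇒  CG² = 8/5×1/2² = 2/5
CG = +√(2/5) = +0.632456

+√(2/5) ≈ +0.632456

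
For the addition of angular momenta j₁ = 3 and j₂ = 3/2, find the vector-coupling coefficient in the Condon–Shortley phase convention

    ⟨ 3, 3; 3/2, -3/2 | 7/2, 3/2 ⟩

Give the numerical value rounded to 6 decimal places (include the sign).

+0.308607  (= +√(2/21))

j₁+j₂−J=1  J+j₁−j₂=5  J−j₁+j₂=2  j₁+j₂+J+1=9
(j₁±m₁, j₂±m₂, J±M) = (6,0,0,3,5,2)
P² = 38400/7
sum k=0..0:
  [0] +1/240 = 1/240
S = 1/240
C² = P²·S² = 2/21 ; C = +0.308607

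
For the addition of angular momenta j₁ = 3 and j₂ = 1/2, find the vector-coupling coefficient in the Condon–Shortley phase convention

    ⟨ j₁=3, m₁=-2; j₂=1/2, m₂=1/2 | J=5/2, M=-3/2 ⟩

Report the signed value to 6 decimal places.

√[6·1!5!0!/7! · 1!5!1!0!1!4!] = √(2880/7)
  +(−1)^1/∏(1,0,4,0,1,0)! = -1/24  (running -1/24)
⟨..|..⟩ = √(2880/7)·(-1/24) = -0.845154

−√(5/7) ≈ -0.845154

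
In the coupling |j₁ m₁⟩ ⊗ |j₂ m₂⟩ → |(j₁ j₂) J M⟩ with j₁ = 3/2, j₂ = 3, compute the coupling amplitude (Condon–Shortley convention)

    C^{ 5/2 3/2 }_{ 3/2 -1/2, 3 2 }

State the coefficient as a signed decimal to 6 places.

+0.267261  (= +√(1/14))

√[6·2!1!4!/8! · 1!2!5!1!4!1!] = √(288/7)
  +(−1)^1/∏(1,1,1,4,0,0)! = -1/24  (running -1/24)
  +(−1)^2/∏(2,0,0,3,1,1)! = 1/12  (running 1/24)
⟨..|..⟩ = √(288/7)·(1/24) = +0.267261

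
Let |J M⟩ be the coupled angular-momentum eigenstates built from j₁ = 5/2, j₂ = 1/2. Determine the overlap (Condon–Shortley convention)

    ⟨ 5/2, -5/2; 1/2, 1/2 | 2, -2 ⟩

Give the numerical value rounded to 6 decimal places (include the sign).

triangle: 1!×4!×0!/6! = 24/720
(j±m)!: 0!×5!×1!×0!×0!×4! = 2880
prefactor² = (2J+1)×Δ×N² = 480
  k=1: −1/(1!×0!×4!×0!×0!×0!) = -1/24
Σ = -1/24  ⇒  CG² = 480×(-1/24)² = 5/6
CG = −√(5/6) = -0.912871

−√(5/6) ≈ -0.912871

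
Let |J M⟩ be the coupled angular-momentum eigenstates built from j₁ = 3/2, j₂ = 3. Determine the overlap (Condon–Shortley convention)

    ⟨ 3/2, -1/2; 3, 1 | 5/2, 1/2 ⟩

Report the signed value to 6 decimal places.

triangle: 2!·1!·4!/8! = 48/40320
(j±m)!: 1!·2!·4!·2!·3!·2! = 1152
prefactor² = (2J+1)·Δ·N² = 288/35
  k=1: −1/(1!·1!·1!·3!·0!·1!) = -1/6
  k=2: +1/(2!·0!·0!·2!·1!·2!) = 1/8
Σ = -1/24  ⇒  CG² = 288/35·(-1/24)² = 1/70
CG = −√(1/70) = -0.119523

-0.119523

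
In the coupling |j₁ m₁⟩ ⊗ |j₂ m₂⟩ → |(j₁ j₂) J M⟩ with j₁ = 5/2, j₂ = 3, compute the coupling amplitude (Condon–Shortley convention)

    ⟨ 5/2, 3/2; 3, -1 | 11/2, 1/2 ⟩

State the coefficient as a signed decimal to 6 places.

j₁+j₂−J=0  J+j₁−j₂=5  J−j₁+j₂=6  j₁+j₂+J+1=12
(j₁±m₁, j₂±m₂, J±M) = (4,1,2,4,6,5)
P² = 16588800/77
sum k=0..0:
  [0] +1/1152 = 1/1152
S = 1/1152
C² = P²·S² = 25/154 ; C = +0.402911

+√(25/154) = +0.402911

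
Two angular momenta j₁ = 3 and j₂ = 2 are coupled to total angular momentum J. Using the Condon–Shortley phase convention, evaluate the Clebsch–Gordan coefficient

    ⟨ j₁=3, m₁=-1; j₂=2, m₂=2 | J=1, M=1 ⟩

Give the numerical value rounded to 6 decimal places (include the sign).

+√(1/35) = +0.169031

triangle: 4!×2!×0!/7! = 48/5040
(j±m)!: 2!×4!×4!×0!×2!×0! = 2304
prefactor² = (2J+1)×Δ×N² = 2304/35
  k=4: +1/(4!×0!×0!×0!×2!×0!) = 1/48
Σ = 1/48  ⇒  CG² = 2304/35×1/48² = 1/35
CG = +√(1/35) = +0.169031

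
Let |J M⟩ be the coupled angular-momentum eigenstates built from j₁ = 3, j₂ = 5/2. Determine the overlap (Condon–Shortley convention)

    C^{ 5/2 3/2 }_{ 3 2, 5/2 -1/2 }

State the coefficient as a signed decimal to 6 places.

−√(1/14) = -0.267261

triangle: 3!*3!*2!/9! = 72/362880
(j±m)!: 5!*1!*2!*3!*4!*1! = 34560
prefactor² = (2J+1)*Δ*N² = 288/7
  k=0: +1/(0!*3!*1!*2!*2!*0!) = 1/24
  k=1: −1/(1!*2!*0!*1!*3!*1!) = -1/12
Σ = -1/24  ⇒  CG² = 288/7*(-1/24)² = 1/14
CG = −√(1/14) = -0.267261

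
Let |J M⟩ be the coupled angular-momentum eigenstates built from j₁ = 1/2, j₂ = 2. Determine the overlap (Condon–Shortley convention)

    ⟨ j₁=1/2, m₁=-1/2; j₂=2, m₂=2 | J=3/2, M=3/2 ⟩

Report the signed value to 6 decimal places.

-0.894427  (= −√(4/5))

triangle: 1!×0!×3!/5! = 6/120
(j±m)!: 0!×1!×4!×0!×3!×0! = 144
prefactor² = (2J+1)×Δ×N² = 144/5
  k=1: −1/(1!×0!×0!×3!×0!×0!) = -1/6
Σ = -1/6  ⇒  CG² = 144/5×(-1/6)² = 4/5
CG = −√(4/5) = -0.894427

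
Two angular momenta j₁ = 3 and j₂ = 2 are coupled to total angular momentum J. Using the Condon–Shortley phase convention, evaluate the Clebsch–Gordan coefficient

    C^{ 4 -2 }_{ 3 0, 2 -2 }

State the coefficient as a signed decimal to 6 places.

triangle: 1!×5!×3!/10! = 720/3628800
(j±m)!: 3!×3!×0!×4!×2!×6! = 1244160
prefactor² = (2J+1)×Δ×N² = 15552/7
  k=0: +1/(0!×1!×3!×0!×2!×3!) = 1/72
Σ = 1/72  ⇒  CG² = 15552/7×1/72² = 3/7
CG = +√(3/7) = +0.654654

+√(3/7) = +0.654654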